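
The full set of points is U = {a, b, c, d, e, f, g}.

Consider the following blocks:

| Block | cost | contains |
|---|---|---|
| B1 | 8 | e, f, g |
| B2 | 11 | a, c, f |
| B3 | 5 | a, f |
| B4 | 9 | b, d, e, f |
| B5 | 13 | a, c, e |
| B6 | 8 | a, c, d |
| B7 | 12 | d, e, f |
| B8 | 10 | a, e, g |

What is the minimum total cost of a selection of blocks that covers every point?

25

B1, B4, B6 together cover every point (B1 ∪ B4 ∪ B6 = {a, b, c, d, e, f, g}); total cost 8 + 9 + 8 = 25.
No covering selection has total cost below 25.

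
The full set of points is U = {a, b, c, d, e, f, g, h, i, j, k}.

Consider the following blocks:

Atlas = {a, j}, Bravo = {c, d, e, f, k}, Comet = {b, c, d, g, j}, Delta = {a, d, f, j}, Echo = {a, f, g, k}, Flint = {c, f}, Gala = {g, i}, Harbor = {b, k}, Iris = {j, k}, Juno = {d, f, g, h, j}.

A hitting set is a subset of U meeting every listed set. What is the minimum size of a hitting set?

T = {a, c, g, k} meets every block (each contains at least one member of T), and |T| = 4.
The blocks Atlas, Flint, Gala, Harbor are pairwise disjoint, so any hitting set needs a separate point for each — at least 4. Hence 4 is optimal.

4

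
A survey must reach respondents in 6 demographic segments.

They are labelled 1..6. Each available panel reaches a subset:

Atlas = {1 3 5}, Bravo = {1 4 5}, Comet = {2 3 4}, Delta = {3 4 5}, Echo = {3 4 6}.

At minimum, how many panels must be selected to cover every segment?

Take {Atlas, Comet, Echo}. Their union is {1, 2, 3, 4, 5, 6}, which is all 6 segments.
Only Comet contains 2, so Comet is forced; the remaining 3 segments need at least 2 more panels (each remaining panel adds at most 2) — so at least 3 panels are needed, and 3 is optimal.

3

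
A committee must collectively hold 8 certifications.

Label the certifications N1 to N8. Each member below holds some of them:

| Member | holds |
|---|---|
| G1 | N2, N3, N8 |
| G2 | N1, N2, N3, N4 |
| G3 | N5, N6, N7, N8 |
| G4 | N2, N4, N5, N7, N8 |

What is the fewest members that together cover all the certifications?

Take {G2, G3}. Their union is {N1, N2, N3, N4, N5, N6, N7, N8}, which is all 8 certifications.
No single member has all 8 certifications (the largest, G4, has 5), so 2 is optimal.

2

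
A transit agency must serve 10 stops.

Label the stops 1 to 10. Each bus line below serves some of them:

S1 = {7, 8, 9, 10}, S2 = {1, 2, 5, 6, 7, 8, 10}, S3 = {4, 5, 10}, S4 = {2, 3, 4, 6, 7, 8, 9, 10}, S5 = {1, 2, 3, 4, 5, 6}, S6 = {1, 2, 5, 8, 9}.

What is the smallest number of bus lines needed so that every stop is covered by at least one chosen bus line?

S2 and S4 together: S2 ∪ S4 = {1, 2, 3, 4, 5, 6, 7, 8, 9, 10} — every stop is covered.
No single bus line has all 10 stops (the largest, S4, has 8), so 2 is optimal.

2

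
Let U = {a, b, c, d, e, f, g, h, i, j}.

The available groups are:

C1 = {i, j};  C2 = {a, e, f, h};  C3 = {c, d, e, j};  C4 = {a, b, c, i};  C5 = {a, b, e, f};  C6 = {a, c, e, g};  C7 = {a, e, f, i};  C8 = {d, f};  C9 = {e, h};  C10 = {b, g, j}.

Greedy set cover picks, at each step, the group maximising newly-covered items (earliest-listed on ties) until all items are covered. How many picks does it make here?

Greedy: pick C2 (covers 4 new) → pick C3 (covers 3 new) → pick C4 (covers 2 new) → pick C6 (covers 1 new). Total picks: 4.

4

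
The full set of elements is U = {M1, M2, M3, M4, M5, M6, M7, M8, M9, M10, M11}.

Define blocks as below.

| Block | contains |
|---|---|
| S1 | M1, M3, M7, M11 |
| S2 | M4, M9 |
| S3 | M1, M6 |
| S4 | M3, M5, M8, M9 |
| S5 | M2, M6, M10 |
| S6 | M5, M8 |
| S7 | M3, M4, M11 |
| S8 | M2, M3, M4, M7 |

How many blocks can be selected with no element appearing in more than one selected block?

4

S1, S2, S5, S6 are pairwise disjoint (S1={M1,M3,M7,M11}; S2={M4,M9}; S5={M2,M6,M10}; S6={M5,M8}).
Every remaining block overlaps one of these, and no 5 of the listed blocks are pairwise disjoint, so 4 is the maximum.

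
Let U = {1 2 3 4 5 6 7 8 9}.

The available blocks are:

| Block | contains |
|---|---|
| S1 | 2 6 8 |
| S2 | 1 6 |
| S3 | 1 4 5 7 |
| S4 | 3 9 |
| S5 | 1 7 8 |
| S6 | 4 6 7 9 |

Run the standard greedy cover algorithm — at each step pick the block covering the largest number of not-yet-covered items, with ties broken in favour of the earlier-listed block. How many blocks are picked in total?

Greedy: pick S3 (covers 4 new) → pick S1 (covers 3 new) → pick S4 (covers 2 new). Total picks: 3.

3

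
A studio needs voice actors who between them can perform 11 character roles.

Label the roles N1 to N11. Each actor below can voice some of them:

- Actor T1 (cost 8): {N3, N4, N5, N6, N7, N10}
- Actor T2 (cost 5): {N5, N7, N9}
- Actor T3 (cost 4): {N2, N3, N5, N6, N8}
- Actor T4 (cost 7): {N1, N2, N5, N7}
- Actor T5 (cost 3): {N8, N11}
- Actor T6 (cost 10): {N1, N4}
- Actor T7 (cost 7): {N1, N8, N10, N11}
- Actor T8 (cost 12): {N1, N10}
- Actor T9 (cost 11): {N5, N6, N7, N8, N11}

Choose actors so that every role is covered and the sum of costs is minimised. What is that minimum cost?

T1, T2, T4, T5 together cover every role (T1 ∪ T2 ∪ T4 ∪ T5 = {N1, N2, N3, N4, N5, N6, N7, N8, N9, N10, N11}); total cost 8 + 5 + 7 + 3 = 23.
The greedy pick T3, T7, T2, T1 costs 24; no covering selection beats 23.

23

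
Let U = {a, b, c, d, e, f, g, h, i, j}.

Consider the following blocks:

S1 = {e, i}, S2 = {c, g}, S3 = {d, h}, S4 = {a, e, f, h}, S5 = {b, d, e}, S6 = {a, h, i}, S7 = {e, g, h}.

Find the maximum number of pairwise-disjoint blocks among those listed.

S2, S5, S6 are pairwise disjoint (S2={c,g}; S5={b,d,e}; S6={a,h,i}).
Every remaining block overlaps one of these, and no 4 of the listed blocks are pairwise disjoint, so 3 is the maximum.

3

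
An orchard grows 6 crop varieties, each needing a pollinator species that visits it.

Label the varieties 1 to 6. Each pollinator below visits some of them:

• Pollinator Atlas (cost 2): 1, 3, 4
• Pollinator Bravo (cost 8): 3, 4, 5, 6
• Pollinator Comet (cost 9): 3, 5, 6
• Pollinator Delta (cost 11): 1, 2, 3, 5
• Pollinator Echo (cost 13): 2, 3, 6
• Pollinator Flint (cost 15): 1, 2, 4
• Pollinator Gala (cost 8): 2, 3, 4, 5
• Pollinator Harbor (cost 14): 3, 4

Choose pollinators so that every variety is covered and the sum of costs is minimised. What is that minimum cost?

18

Atlas, Bravo, Gala together cover every variety (Atlas ∪ Bravo ∪ Gala = {1, 2, 3, 4, 5, 6}); total cost 2 + 8 + 8 = 18.
No covering selection has total cost below 18.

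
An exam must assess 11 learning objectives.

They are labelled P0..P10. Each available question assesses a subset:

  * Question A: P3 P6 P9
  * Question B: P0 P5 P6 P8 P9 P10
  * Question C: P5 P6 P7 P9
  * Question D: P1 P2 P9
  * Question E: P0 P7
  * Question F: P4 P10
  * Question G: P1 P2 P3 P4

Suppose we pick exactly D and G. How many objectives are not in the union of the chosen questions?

6

Union of D, G = {P1, P2, P3, P4, P9}.
Not covered: P0, P5, P6, P7, P8, P10 — 6 objectives.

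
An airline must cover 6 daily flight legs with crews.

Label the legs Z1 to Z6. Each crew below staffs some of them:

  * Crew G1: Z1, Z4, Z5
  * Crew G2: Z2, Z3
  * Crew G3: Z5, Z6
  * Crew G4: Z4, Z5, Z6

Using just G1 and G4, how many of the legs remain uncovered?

Union of G1, G4 = {Z1, Z4, Z5, Z6}.
Not covered: Z2, Z3 — 2 legs.

2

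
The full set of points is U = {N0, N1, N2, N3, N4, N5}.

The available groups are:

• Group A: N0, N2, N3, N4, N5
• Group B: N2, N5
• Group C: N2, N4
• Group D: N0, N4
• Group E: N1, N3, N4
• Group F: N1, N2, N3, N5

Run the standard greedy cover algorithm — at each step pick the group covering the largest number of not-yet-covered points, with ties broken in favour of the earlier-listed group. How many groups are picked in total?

Greedy: pick A (covers 5 new) → pick E (covers 1 new). Total picks: 2.

2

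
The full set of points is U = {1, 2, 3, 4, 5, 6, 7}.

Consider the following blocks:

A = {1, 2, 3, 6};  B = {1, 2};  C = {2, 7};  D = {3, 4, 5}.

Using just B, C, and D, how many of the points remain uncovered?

1

Union of B, C, D = {1, 2, 3, 4, 5, 7}.
Not covered: 6 — 1 point.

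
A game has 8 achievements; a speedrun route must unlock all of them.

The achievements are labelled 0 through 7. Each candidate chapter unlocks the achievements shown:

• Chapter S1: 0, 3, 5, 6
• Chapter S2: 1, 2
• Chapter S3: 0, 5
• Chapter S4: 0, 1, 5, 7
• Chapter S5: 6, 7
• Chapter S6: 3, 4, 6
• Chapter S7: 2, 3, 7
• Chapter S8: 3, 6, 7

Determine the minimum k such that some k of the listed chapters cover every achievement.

Take {S2, S4, S6}. Their union is {0, 1, 2, 3, 4, 5, 6, 7}, which is all 8 achievements.
Only S6 contains 4, so S6 is forced; the remaining 5 achievements need at least 2 more chapters (each remaining chapter adds at most 4) — so at least 3 chapters are needed, and 3 is optimal.

3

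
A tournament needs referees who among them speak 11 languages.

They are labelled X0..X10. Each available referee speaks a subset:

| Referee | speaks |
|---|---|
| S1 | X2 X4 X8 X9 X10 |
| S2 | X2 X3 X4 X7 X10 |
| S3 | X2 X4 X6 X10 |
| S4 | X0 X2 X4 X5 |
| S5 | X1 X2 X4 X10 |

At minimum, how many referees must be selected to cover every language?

S1 and S2 and S3 and S4 and S5 together: S1 ∪ S2 ∪ S3 ∪ S4 ∪ S5 = {X0, X1, X2, X3, X4, X5, X6, X7, X8, X9, X10} — every language is covered.
Only S5 contains X1, so S5 is forced; the remaining 7 languages need at least 4 more referees (each remaining referee adds at most 2) — so at least 5 referees are needed, and 5 is optimal.

5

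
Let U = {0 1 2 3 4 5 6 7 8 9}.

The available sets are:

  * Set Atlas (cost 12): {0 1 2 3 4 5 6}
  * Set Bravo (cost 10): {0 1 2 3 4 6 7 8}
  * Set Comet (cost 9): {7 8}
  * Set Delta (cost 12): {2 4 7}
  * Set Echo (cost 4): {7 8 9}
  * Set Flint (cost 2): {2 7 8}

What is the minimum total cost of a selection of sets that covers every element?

Atlas, Echo together cover every element (Atlas ∪ Echo = {0, 1, 2, 3, 4, 5, 6, 7, 8, 9}); total cost 12 + 4 = 16.
The greedy pick Flint, Atlas, Echo costs 18; no covering selection beats 16.

16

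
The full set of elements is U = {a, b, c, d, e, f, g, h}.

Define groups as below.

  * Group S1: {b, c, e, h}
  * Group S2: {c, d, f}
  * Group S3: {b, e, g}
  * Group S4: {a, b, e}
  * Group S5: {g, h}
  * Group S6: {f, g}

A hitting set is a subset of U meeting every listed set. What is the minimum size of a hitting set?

Take T = {a, c, g}. Each listed group contains at least one of these, so T is a hitting set of size 3.
The groups S2, S4, S5 are pairwise disjoint, so any hitting set needs a separate element for each — at least 3. Hence 3 is optimal.

3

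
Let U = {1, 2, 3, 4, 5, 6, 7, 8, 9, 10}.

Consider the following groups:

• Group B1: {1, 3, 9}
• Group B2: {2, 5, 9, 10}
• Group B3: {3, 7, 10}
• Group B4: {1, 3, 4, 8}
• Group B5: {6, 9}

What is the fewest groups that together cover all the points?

4

B2 and B3 and B4 and B5 together: B2 ∪ B3 ∪ B4 ∪ B5 = {1, 2, 3, 4, 5, 6, 7, 8, 9, 10} — every point is covered.
Only B3 contains 7, so B3 is forced; the remaining 7 points need at least 3 more groups (each remaining group adds at most 3) — so at least 4 groups are needed, and 4 is optimal.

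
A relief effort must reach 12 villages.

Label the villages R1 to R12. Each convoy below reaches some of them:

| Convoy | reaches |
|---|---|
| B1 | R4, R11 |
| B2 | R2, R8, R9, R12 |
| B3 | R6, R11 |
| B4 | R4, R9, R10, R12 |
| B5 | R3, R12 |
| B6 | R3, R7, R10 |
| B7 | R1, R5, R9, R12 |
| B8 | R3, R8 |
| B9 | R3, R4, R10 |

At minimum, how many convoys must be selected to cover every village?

5

Take {B2, B3, B6, B7, B9}. Their union is {R1, R2, R3, R4, R5, R6, R7, R8, R9, R10, R11, R12}, which is all 12 villages.
No 4 of the 9 convoys cover everything (all 126 combinations miss at least one village), so 5 is optimal.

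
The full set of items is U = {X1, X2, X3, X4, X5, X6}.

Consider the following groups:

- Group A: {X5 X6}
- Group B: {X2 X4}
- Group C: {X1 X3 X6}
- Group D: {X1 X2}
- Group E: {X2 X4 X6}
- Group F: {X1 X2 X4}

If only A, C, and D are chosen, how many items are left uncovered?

1

Union of A, C, D = {X1, X2, X3, X5, X6}.
Not covered: X4 — 1 item.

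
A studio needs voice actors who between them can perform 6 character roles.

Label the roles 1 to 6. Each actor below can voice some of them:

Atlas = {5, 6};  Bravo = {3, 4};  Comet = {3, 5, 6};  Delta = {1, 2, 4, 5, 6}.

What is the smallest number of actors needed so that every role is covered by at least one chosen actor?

Comet and Delta together: Comet ∪ Delta = {1, 2, 3, 4, 5, 6} — every role is covered.
No single actor has all 6 roles (the largest, Delta, has 5), so 2 is optimal.

2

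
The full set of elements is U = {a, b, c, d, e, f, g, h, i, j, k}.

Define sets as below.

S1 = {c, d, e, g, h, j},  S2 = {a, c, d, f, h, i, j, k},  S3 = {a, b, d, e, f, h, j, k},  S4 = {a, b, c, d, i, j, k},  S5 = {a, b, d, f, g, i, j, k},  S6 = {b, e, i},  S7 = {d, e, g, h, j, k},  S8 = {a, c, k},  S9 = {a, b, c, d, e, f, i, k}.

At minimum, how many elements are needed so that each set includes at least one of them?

2

T = {a, e} meets every set (each contains at least one member of T), and |T| = 2.
The sets S6, S8 are pairwise disjoint, so any hitting set needs a separate element for each — at least 2. Hence 2 is optimal.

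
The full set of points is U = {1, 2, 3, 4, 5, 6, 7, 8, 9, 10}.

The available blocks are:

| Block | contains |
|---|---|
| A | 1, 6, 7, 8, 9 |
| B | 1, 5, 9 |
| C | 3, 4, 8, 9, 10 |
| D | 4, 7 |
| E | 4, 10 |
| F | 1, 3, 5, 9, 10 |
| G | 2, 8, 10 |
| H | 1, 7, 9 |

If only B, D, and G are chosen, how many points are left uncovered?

Union of B, D, G = {1, 2, 4, 5, 7, 8, 9, 10}.
Not covered: 3, 6 — 2 points.

2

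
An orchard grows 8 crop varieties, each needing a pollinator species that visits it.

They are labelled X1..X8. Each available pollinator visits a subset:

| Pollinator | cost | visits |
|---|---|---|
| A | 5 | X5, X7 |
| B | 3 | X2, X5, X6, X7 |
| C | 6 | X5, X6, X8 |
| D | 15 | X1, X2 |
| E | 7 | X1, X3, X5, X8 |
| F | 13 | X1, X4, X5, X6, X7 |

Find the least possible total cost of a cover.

23

B, E, F together cover every variety (B ∪ E ∪ F = {X1, X2, X3, X4, X5, X6, X7, X8}); total cost 3 + 7 + 13 = 23.
No covering selection has total cost below 23.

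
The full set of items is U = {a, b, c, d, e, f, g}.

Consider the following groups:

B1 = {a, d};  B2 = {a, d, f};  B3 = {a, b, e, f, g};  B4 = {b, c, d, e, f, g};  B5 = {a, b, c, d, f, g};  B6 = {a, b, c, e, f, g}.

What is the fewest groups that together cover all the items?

2

Take {B1, B4}. Their union is {a, b, c, d, e, f, g}, which is all 7 items.
No single group has all 7 items (the largest, B4, has 6), so 2 is optimal.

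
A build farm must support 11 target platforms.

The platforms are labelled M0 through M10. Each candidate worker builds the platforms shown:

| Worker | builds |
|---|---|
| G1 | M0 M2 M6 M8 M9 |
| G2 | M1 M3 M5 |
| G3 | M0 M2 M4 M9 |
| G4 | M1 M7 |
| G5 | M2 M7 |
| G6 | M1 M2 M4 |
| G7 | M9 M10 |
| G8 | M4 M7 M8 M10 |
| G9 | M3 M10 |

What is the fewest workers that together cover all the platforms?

3

Take {G1, G2, G8}. Their union is {M0, M1, M2, M3, M4, M5, M6, M7, M8, M9, M10}, which is all 11 platforms.
Each worker has at most 5 platforms, and 2·5 = 10 < 11 — so at least 3 workers are needed, and 3 is optimal.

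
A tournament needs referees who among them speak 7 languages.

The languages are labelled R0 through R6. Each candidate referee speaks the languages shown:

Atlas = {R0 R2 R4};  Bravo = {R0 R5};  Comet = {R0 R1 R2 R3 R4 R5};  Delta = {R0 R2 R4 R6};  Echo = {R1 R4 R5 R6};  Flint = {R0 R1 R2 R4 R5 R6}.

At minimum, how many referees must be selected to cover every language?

Comet and Delta together: Comet ∪ Delta = {R0, R1, R2, R3, R4, R5, R6} — every language is covered.
No single referee has all 7 languages (the largest, Comet, has 6), so 2 is optimal.

2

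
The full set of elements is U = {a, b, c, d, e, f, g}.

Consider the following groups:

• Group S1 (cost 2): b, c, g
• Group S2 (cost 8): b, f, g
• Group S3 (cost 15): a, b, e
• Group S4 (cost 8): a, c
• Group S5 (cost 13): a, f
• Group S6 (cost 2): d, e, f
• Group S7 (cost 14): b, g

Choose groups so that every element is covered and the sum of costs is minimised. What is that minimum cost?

S1, S4, S6 together cover every element (S1 ∪ S4 ∪ S6 = {a, b, c, d, e, f, g}); total cost 2 + 8 + 2 = 12.
No covering selection has total cost below 12.

12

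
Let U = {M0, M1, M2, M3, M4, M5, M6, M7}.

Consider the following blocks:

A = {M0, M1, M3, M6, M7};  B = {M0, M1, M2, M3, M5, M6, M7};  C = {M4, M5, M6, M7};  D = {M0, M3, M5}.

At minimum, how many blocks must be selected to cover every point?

2

B and C together: B ∪ C = {M0, M1, M2, M3, M4, M5, M6, M7} — every point is covered.
No single block has all 8 points (the largest, B, has 7), so 2 is optimal.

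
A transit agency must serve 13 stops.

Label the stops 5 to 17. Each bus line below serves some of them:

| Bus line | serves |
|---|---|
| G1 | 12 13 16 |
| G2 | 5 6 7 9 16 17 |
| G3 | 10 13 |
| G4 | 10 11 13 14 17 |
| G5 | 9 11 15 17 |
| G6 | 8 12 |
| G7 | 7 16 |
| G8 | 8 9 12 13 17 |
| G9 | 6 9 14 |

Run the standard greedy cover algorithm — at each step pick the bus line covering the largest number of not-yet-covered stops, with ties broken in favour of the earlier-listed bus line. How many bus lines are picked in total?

Greedy: pick G2 (covers 6 new) → pick G4 (covers 4 new) → pick G6 (covers 2 new) → pick G5 (covers 1 new). Total picks: 4.

4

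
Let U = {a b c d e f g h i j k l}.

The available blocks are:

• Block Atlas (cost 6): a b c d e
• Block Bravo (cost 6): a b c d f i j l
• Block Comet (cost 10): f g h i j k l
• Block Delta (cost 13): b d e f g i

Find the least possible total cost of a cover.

Atlas, Comet together cover every element (Atlas ∪ Comet = {a, b, c, d, e, f, g, h, i, j, k, l}); total cost 6 + 10 = 16.
The greedy pick Bravo, Comet, Atlas costs 22; no covering selection beats 16.

16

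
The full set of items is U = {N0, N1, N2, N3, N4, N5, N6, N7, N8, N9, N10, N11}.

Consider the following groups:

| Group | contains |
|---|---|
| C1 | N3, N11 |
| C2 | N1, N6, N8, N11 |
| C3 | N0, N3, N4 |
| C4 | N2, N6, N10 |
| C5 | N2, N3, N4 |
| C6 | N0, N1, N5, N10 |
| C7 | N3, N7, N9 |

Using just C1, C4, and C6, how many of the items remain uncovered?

Union of C1, C4, C6 = {N0, N1, N2, N3, N5, N6, N10, N11}.
Not covered: N4, N7, N8, N9 — 4 items.

4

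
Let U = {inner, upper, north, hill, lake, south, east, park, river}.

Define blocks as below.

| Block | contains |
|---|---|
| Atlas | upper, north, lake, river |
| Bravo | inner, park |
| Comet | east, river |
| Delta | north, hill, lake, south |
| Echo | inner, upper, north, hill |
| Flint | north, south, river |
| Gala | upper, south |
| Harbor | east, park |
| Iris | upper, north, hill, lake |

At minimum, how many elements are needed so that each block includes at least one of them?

4

H = {upper, north, park, river} meets every block (each contains at least one member of H), and |H| = 4.
No choice of 3 elements meets every block, so 4 is the minimum.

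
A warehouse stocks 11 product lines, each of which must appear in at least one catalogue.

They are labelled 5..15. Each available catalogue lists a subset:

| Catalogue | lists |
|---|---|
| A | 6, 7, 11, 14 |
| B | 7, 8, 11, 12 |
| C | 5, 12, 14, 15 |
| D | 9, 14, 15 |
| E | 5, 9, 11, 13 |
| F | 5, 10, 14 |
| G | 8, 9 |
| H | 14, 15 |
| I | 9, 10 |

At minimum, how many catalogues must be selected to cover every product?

A and B and C and E and F together: A ∪ B ∪ C ∪ E ∪ F = {5, 6, 7, 8, 9, 10, 11, 12, 13, 14, 15} — every product is covered.
No 4 of the 9 catalogues cover everything (all 126 combinations miss at least one product), so 5 is optimal.

5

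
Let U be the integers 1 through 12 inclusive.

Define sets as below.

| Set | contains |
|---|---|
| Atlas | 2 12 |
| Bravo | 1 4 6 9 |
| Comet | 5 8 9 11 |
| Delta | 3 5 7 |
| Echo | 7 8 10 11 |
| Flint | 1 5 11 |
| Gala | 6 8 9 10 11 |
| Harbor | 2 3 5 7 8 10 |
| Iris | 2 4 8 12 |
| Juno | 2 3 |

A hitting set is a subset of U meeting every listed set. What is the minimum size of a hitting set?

Take H = {2, 4, 5, 10}. Each listed set contains at least one of these, so H is a hitting set of size 4.
No choice of 3 elements meets every set, so 4 is the minimum.

4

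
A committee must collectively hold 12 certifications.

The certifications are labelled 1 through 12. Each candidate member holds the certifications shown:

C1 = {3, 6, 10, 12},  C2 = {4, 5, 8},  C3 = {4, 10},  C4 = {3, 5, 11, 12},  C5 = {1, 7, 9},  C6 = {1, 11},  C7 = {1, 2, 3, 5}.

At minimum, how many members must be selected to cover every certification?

C1 and C2 and C4 and C5 and C7 together: C1 ∪ C2 ∪ C4 ∪ C5 ∪ C7 = {1, 2, 3, 4, 5, 6, 7, 8, 9, 10, 11, 12} — every certification is covered.
No 4 of the 7 members cover everything (all 35 combinations miss at least one certification), so 5 is optimal.

5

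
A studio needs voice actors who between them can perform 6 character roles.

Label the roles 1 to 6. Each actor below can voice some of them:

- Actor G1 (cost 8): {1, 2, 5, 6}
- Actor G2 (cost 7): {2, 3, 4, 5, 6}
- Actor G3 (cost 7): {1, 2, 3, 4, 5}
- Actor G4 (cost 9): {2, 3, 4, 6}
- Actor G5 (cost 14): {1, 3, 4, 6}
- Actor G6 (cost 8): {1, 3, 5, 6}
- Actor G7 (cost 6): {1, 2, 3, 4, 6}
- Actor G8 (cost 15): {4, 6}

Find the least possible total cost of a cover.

13

G3, G7 together cover every role (G3 ∪ G7 = {1, 2, 3, 4, 5, 6}); total cost 7 + 6 = 13.
No covering selection has total cost below 13.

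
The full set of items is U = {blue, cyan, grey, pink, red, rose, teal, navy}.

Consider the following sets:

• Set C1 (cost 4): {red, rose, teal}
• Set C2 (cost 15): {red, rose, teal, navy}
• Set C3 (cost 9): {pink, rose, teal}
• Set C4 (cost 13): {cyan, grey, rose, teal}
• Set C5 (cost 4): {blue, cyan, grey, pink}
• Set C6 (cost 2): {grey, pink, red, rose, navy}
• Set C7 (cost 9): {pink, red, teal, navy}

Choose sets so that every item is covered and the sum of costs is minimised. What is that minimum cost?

10

C1, C5, C6 together cover every item (C1 ∪ C5 ∪ C6 = {blue, cyan, grey, pink, red, rose, teal, navy}); total cost 4 + 4 + 2 = 10.
No covering selection has total cost below 10.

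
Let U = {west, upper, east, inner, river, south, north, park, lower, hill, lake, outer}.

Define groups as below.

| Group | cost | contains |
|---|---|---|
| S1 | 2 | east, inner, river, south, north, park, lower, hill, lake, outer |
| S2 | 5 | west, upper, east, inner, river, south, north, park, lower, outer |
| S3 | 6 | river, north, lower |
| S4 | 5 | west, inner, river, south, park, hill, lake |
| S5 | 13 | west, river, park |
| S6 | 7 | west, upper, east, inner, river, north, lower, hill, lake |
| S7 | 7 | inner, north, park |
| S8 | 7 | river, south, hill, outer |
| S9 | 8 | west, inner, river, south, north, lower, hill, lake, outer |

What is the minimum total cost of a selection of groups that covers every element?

7

S1, S2 together cover every element (S1 ∪ S2 = {west, upper, east, inner, river, south, north, park, lower, hill, lake, outer}); total cost 2 + 5 = 7.
No covering selection has total cost below 7.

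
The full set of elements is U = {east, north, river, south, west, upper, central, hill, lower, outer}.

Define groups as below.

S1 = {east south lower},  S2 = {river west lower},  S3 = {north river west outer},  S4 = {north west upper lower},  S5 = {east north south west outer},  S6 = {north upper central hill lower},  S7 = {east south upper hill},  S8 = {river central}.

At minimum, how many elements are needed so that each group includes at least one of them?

H = {east, river, lower} meets every group (each contains at least one member of H), and |H| = 3.
No choice of 2 elements meets every group, so 3 is the minimum.

3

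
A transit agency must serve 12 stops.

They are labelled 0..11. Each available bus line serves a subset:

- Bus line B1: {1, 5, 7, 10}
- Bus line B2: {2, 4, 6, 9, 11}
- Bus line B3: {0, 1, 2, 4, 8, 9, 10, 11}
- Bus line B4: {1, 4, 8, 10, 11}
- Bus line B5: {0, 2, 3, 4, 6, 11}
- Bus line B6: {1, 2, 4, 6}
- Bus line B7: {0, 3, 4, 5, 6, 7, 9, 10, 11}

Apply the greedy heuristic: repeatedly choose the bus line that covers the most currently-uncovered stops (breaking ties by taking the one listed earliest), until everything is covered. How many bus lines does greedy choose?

Greedy: pick B7 (covers 9 new) → pick B3 (covers 3 new). Total picks: 2.

2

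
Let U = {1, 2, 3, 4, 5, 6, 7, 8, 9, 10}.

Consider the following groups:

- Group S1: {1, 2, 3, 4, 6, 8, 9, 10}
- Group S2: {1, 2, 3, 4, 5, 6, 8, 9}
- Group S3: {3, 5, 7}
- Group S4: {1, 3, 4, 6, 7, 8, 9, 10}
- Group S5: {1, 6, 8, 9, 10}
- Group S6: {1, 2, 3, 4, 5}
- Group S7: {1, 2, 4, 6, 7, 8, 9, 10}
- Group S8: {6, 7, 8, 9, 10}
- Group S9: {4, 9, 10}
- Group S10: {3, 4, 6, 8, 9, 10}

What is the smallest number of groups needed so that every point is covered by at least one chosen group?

2

Take {S2, S7}. Their union is {1, 2, 3, 4, 5, 6, 7, 8, 9, 10}, which is all 10 points.
No single group has all 10 points (the largest, S1, has 8), so 2 is optimal.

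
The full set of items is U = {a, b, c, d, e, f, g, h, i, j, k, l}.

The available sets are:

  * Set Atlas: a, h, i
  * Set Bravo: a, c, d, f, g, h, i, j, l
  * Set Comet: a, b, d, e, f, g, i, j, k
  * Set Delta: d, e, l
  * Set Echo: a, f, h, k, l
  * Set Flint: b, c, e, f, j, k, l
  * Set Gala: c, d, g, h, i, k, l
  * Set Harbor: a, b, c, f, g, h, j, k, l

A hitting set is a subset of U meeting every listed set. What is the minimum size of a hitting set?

Take T = {a, l}. Each listed set contains at least one of these, so T is a hitting set of size 2.
The sets Atlas, Delta are pairwise disjoint, so any hitting set needs a separate item for each — at least 2. Hence 2 is optimal.

2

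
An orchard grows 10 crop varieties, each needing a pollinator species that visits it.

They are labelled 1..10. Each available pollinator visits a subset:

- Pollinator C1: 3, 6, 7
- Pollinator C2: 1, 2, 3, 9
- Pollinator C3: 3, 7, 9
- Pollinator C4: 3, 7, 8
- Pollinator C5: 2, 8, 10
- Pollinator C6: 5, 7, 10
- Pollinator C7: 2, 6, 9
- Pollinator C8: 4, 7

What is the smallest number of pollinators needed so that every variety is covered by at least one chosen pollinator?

5

C1 and C2 and C5 and C6 and C8 together: C1 ∪ C2 ∪ C5 ∪ C6 ∪ C8 = {1, 2, 3, 4, 5, 6, 7, 8, 9, 10} — every variety is covered.
No 4 of the 8 pollinators cover everything (all 70 combinations miss at least one variety), so 5 is optimal.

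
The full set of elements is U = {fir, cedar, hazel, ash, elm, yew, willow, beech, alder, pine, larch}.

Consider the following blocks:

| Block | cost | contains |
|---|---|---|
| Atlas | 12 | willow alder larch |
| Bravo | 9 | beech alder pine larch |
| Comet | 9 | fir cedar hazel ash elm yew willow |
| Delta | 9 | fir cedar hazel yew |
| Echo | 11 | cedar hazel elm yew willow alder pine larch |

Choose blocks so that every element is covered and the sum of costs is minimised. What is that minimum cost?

18

Bravo, Comet together cover every element (Bravo ∪ Comet = {fir, cedar, hazel, ash, elm, yew, willow, beech, alder, pine, larch}); total cost 9 + 9 = 18.
No covering selection has total cost below 18.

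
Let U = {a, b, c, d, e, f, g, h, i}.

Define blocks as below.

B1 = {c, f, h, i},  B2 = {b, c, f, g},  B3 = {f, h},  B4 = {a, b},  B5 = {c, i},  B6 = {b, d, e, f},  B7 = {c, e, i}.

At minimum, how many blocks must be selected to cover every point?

B1 and B2 and B4 and B6 together: B1 ∪ B2 ∪ B4 ∪ B6 = {a, b, c, d, e, f, g, h, i} — every point is covered.
Only B2 contains g, so B2 is forced; the remaining 5 points need at least 3 more blocks (each remaining block adds at most 2) — so at least 4 blocks are needed, and 4 is optimal.

4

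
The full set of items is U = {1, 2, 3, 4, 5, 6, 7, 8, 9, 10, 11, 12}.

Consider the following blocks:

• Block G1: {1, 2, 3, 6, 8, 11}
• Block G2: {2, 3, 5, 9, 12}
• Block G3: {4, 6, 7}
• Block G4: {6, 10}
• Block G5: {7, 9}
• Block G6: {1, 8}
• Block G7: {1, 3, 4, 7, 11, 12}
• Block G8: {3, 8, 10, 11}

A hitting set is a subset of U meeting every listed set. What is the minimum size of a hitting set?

4

H = {3, 7, 8, 10} meets every block (each contains at least one member of H), and |H| = 4.
No choice of 3 items meets every block, so 4 is the minimum.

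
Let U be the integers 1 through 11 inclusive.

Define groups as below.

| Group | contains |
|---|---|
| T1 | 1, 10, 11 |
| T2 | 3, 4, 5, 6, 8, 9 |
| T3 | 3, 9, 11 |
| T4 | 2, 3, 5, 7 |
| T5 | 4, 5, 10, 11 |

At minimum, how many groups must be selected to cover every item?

3

Take {T1, T2, T4}. Their union is {1, 2, 3, 4, 5, 6, 7, 8, 9, 10, 11}, which is all 11 items.
Only T1 contains 1, so T1 is forced; the remaining 8 items need at least 2 more groups (each remaining group adds at most 6) — so at least 3 groups are needed, and 3 is optimal.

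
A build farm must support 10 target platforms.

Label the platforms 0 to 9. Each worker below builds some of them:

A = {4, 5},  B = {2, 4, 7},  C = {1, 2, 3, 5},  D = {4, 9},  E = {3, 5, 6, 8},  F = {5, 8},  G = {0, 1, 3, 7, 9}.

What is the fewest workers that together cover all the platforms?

B and E and G together: B ∪ E ∪ G = {0, 1, 2, 3, 4, 5, 6, 7, 8, 9} — every platform is covered.
Only G contains 0, so G is forced; the remaining 5 platforms need at least 2 more workers (each remaining worker adds at most 3) — so at least 3 workers are needed, and 3 is optimal.

3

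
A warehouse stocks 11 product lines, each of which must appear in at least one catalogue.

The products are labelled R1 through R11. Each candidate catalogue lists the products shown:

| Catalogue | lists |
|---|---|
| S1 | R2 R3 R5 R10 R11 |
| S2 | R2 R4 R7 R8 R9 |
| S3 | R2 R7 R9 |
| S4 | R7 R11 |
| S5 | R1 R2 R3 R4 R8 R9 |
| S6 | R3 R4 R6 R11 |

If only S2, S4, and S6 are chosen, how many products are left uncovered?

3

Union of S2, S4, S6 = {R2, R3, R4, R6, R7, R8, R9, R11}.
Not covered: R1, R5, R10 — 3 products.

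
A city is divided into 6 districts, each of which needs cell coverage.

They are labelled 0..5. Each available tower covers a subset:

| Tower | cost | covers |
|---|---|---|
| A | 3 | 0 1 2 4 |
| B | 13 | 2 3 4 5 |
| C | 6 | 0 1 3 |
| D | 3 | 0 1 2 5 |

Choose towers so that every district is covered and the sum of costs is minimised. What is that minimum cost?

12

A, C, D together cover every district (A ∪ C ∪ D = {0, 1, 2, 3, 4, 5}); total cost 3 + 6 + 3 = 12.
No covering selection has total cost below 12.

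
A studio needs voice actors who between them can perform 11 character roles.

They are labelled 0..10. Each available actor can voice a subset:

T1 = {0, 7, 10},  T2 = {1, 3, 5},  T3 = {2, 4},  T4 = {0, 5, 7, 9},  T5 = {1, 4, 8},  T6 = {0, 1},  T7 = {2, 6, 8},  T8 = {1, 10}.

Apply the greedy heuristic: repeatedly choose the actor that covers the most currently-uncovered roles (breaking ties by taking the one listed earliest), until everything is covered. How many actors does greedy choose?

5

Greedy: pick T4 (covers 4 new) → pick T5 (covers 3 new) → pick T7 (covers 2 new) → pick T1 (covers 1 new) → pick T2 (covers 1 new). Total picks: 5.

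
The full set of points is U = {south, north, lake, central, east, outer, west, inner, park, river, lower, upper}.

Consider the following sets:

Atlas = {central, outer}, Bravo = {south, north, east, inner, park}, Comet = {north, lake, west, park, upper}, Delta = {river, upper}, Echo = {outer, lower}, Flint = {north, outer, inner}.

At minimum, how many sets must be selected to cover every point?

Atlas, Bravo, Comet, Delta, and Echo cover everything between them: the union {south, north, lake, central, east, outer, west, inner, park, river, lower, upper} is all of U.
No 4 of the 6 sets cover everything (all 15 combinations miss at least one point), so 5 is optimal.

5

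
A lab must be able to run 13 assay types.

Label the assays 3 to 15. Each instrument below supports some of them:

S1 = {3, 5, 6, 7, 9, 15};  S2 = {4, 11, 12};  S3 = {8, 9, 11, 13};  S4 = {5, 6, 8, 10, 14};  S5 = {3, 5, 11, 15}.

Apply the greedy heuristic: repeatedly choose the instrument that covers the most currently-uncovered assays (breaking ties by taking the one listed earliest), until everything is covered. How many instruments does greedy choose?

4

Greedy: pick S1 (covers 6 new) → pick S2 (covers 3 new) → pick S4 (covers 3 new) → pick S3 (covers 1 new). Total picks: 4.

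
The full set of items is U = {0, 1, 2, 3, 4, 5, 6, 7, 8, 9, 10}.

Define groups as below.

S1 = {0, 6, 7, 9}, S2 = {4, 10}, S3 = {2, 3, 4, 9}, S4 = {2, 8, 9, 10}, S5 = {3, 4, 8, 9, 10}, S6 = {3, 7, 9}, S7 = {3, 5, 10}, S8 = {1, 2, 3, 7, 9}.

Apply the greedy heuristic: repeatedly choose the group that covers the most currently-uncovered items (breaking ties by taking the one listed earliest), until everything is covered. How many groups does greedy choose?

Greedy: pick S5 (covers 5 new) → pick S1 (covers 3 new) → pick S8 (covers 2 new) → pick S7 (covers 1 new). Total picks: 4.

4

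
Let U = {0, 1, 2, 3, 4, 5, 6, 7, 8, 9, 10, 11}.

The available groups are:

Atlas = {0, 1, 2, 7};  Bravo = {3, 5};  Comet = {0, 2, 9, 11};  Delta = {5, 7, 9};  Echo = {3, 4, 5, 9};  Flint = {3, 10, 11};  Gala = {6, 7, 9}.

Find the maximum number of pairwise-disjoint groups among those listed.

Bravo, Comet are pairwise disjoint (Bravo={3,5}; Comet={0,2,9,11}).
Every remaining group overlaps one of these, and no 3 of the listed groups are pairwise disjoint, so 2 is the maximum.

2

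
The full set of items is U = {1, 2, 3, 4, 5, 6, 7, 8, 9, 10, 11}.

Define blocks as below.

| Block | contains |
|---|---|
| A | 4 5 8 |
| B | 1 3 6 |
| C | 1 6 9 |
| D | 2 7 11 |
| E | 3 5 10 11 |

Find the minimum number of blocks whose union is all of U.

Take {A, C, D, E}. Their union is {1, 2, 3, 4, 5, 6, 7, 8, 9, 10, 11}, which is all 11 items.
Only D contains 2, so D is forced; the remaining 8 items need at least 3 more blocks (each remaining block adds at most 3) — so at least 4 blocks are needed, and 4 is optimal.

4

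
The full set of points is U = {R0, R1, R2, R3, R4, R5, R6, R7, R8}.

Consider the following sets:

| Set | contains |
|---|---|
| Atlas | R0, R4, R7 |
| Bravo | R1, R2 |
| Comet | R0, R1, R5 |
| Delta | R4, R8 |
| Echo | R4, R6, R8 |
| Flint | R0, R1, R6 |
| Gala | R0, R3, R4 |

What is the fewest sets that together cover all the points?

5

Take {Atlas, Bravo, Comet, Echo, Gala}. Their union is {R0, R1, R2, R3, R4, R5, R6, R7, R8}, which is all 9 points.
No 4 of the 7 sets cover everything (all 35 combinations miss at least one point), so 5 is optimal.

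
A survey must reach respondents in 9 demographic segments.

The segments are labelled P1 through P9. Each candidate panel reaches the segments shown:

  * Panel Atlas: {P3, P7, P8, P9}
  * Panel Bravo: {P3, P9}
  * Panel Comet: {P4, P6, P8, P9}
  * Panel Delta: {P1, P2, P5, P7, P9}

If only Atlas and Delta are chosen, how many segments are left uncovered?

2

Union of Atlas, Delta = {P1, P2, P3, P5, P7, P8, P9}.
Not covered: P4, P6 — 2 segments.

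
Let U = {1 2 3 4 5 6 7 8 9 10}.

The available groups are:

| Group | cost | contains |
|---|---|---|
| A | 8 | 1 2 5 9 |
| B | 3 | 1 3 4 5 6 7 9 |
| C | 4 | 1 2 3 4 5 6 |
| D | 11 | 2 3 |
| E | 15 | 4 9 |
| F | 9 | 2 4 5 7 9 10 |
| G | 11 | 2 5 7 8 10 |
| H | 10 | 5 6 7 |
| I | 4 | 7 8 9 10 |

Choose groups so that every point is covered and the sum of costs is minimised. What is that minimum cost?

C, I together cover every point (C ∪ I = {1, 2, 3, 4, 5, 6, 7, 8, 9, 10}); total cost 4 + 4 = 8.
The greedy pick B, I, C costs 11; no covering selection beats 8.

8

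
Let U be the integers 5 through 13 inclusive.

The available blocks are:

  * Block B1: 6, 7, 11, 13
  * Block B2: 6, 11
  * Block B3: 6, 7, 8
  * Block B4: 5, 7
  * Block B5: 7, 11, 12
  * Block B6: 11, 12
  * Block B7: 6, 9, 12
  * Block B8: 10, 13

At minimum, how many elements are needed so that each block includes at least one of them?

4

The 4 elements {7, 9, 10, 11} hit every block.
No choice of 3 elements meets every block, so 4 is the minimum.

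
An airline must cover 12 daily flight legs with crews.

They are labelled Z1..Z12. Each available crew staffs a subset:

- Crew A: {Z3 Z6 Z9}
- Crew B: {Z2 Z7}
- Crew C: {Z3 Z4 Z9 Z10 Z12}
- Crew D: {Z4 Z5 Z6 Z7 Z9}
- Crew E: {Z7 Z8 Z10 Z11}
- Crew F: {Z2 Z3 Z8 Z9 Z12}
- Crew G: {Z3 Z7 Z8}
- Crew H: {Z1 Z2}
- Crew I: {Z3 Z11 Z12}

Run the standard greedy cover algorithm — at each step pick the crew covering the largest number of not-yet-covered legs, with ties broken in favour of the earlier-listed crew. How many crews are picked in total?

4

Greedy: pick C (covers 5 new) → pick D (covers 3 new) → pick E (covers 2 new) → pick H (covers 2 new). Total picks: 4.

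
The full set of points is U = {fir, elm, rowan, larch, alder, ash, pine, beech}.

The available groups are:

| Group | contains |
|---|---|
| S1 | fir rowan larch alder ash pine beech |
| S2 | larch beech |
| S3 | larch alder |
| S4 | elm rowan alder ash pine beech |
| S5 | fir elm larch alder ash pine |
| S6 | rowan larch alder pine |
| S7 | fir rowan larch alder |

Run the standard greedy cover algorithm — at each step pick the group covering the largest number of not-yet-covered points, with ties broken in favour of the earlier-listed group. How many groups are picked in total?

2

Greedy: pick S1 (covers 7 new) → pick S4 (covers 1 new). Total picks: 2.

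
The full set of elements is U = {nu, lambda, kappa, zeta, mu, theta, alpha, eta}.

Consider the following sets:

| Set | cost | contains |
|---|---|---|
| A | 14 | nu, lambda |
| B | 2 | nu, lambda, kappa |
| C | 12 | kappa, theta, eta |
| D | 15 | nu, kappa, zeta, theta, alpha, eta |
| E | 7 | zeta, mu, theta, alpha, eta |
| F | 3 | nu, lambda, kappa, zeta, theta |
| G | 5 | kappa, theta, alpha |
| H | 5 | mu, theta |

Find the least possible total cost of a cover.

B, E together cover every element (B ∪ E = {nu, lambda, kappa, zeta, mu, theta, alpha, eta}); total cost 2 + 7 = 9.
The greedy pick F, E costs 10; no covering selection beats 9.

9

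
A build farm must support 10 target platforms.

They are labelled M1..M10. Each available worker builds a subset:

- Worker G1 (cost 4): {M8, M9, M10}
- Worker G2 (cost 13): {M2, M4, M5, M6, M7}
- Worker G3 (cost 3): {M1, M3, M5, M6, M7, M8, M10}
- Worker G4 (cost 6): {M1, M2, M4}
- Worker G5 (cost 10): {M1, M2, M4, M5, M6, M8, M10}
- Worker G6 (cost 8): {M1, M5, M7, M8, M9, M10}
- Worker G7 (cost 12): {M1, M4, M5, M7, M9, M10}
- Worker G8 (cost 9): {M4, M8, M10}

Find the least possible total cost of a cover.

G1, G3, G4 together cover every platform (G1 ∪ G3 ∪ G4 = {M1, M2, M3, M4, M5, M6, M7, M8, M9, M10}); total cost 4 + 3 + 6 = 13.
No covering selection has total cost below 13.

13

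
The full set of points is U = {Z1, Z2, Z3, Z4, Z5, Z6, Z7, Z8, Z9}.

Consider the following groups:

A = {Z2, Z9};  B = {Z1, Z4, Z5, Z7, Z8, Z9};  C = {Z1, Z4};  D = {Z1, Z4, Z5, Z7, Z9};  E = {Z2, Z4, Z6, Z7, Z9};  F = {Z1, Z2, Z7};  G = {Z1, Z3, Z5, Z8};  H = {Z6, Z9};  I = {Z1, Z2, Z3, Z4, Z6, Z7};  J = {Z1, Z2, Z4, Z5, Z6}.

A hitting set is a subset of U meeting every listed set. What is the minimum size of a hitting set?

2

Take T = {Z1, Z9}. Each listed group contains at least one of these, so T is a hitting set of size 2.
The groups C, H are pairwise disjoint, so any hitting set needs a separate point for each — at least 2. Hence 2 is optimal.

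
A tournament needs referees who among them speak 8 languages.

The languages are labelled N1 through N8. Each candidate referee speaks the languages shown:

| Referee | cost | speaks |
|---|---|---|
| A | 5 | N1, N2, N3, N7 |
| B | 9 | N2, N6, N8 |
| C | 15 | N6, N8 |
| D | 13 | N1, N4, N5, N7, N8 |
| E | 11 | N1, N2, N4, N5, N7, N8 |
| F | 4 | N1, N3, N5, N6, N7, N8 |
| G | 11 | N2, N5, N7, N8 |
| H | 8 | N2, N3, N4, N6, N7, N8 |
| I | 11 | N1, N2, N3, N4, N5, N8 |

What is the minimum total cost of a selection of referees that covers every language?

12

F, H together cover every language (F ∪ H = {N1, N2, N3, N4, N5, N6, N7, N8}); total cost 4 + 8 = 12.
No covering selection has total cost below 12.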